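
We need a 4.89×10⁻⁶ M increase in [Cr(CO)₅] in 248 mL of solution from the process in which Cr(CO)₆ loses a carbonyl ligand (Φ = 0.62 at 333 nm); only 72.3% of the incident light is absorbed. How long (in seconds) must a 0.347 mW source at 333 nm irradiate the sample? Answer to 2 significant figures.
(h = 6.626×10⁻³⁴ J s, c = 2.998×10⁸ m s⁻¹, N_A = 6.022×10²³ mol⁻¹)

t ≈ 2800 s

Product: (4.89×10⁻⁶ M)(0.248 L) = 1.213×10⁻⁶ mol.
Photons that must be absorbed: 1.213×10⁻⁶ / 0.62 = 1.956×10⁻⁶ mol.
Incident photons needed: 1.956×10⁻⁶ / 0.723 = 2.705×10⁻⁶ mol.
Photon energy: hc/λ = 5.965×10⁻¹⁹ J; per mole, 3.592×10⁵ J mol⁻¹.
Energy required: 2.705×10⁻⁶ × 3.592×10⁵ = 0.9716 J.
Time: 0.9716 J / 0.000347 W = 2800 s.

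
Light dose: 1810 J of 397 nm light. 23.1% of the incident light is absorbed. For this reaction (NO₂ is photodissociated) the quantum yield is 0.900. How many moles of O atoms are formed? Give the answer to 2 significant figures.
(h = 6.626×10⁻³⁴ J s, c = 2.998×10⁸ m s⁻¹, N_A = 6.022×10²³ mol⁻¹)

Photon energy at 397 nm: hc/λ = (6.626×10⁻³⁴)(2.998×10⁸)/(397×10⁻⁹) = 5.004×10⁻¹⁹ J.
Photons incident: 1810 / 5.004×10⁻¹⁹ = 3.617×10²¹, i.e. 3.617×10²¹/6.022×10²³ = 0.006006 mol.
Photons absorbed: 0.231 × 0.006006 = 0.001387 mol.
Product: Φ × n_abs = 0.900 × 0.001387 = 0.001248 mol.

0.0012 mol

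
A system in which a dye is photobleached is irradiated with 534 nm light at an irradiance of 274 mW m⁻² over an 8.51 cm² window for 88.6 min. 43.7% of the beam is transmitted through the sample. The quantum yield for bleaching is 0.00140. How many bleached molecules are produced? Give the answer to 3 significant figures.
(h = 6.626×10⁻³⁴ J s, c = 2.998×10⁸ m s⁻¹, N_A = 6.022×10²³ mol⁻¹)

Photon energy at 534 nm: hc/λ = (6.626×10⁻³⁴)(2.998×10⁸)/(534×10⁻⁹) = 3.720×10⁻¹⁹ J.
Energy delivered: (274 mW m⁻²)(8.51×10⁻⁴ m²)(5316 s) = 1.240 J.
Photons incident: 1.240 / 3.720×10⁻¹⁹ = 3.333×10¹⁸, i.e. 3.333×10¹⁸/6.022×10²³ = 5.535×10⁻⁶ mol.
Fraction absorbed: 1 − 43.7/100 = 0.5630.
Photons absorbed: 0.5630 × 5.535×10⁻⁶ = 3.116×10⁻⁶ mol.
Product: Φ × n_abs = 0.00140 × 3.116×10⁻⁶ = 4.362×10⁻⁹ mol.
As a count: 4.362×10⁻⁹ × 6.022×10²³ = 2.63×10¹⁵.

2.63×10¹⁵ bleached molecules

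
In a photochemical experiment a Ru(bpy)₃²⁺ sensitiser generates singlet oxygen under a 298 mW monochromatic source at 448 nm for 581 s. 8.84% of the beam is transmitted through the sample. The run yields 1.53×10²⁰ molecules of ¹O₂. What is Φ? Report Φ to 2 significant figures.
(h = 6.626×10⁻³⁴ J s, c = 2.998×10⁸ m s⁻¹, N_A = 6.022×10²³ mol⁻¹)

Product: 1.53×10²⁰ / 6.022×10²³ = 2.541×10⁻⁴ mol.
Photon energy at 448 nm: hc/λ = (6.626×10⁻³⁴)(2.998×10⁸)/(448×10⁻⁹) = 4.434×10⁻¹⁹ J.
Energy delivered: (298 mW)(581 s) = 173.1 J.
Photons incident: 173.1 / 4.434×10⁻¹⁹ = 3.904×10²⁰, i.e. 3.904×10²⁰/6.022×10²³ = 6.483×10⁻⁴ mol.
Fraction absorbed: 1 − 8.84/100 = 0.9116.
Photons absorbed: 0.9116 × 6.483×10⁻⁴ = 5.910×10⁻⁴ mol.
Φ = 2.541×10⁻⁴ mol / 5.910×10⁻⁴ mol photons = 0.43.

Φ = 0.43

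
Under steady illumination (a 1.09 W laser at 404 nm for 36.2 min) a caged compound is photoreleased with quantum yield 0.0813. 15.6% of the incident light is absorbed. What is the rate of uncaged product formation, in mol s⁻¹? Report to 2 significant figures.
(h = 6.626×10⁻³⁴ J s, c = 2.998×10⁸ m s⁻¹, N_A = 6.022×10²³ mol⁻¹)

Photon energy at 404 nm: hc/λ = (6.626×10⁻³⁴)(2.998×10⁸)/(404×10⁻⁹) = 4.917×10⁻¹⁹ J.
Energy delivered: (1.09 W)(2172 s) = 2367 J.
Photons incident: 2367 / 4.917×10⁻¹⁹ = 4.814×10²¹, i.e. 4.814×10²¹/6.022×10²³ = 0.007994 mol.
Photons absorbed: 0.156 × 0.007994 = 0.001247 mol.
Product formed: 0.0813 × 0.001247 = 1.014×10⁻⁴ mol.
Rate: 1.014×10⁻⁴ / 2172 s = 4.7×10⁻⁸ mol s⁻¹.

4.7×10⁻⁸ mol s⁻¹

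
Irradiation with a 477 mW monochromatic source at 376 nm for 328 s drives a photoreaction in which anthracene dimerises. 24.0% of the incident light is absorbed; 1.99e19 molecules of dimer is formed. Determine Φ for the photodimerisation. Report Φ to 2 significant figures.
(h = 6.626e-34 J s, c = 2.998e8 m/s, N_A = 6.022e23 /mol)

Product: 1.99e19 / 6.022e23 = 3.305e-5 mol.
Photon energy at 376 nm: hc/λ = (6.626e-34)(2.998e8)/(376e-9) = 5.283e-19 J.
Energy delivered: (477 mW)(328 s) = 156.5 J.
Photons incident: 156.5 / 5.283e-19 = 2.962e20, i.e. 2.962e20/6.022e23 = 4.919e-4 mol.
Photons absorbed: 0.240 × 4.919e-4 = 1.181e-4 mol.
Φ = 3.305e-5 mol / 1.181e-4 mol photons = 0.28.

Φ = 0.28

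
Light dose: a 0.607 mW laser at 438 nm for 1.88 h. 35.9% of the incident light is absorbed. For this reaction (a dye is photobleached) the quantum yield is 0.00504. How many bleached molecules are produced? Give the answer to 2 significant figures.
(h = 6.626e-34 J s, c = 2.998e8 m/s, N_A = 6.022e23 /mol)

Photon energy at 438 nm: hc/λ = (6.626e-34)(2.998e8)/(438e-9) = 4.535e-19 J.
Energy delivered: (0.607 mW)(6768 s) = 4.108 J.
Photons incident: 4.108 / 4.535e-19 = 9.058e18, i.e. 9.058e18/6.022e23 = 1.504e-5 mol.
Photons absorbed: 0.359 × 1.504e-5 = 5.399e-6 mol.
Product: Φ × n_abs = 0.00504 × 5.399e-6 = 2.721e-8 mol.
As a count: 2.721e-8 × 6.022e23 = 1.6e16.

1.6e16 bleached molecules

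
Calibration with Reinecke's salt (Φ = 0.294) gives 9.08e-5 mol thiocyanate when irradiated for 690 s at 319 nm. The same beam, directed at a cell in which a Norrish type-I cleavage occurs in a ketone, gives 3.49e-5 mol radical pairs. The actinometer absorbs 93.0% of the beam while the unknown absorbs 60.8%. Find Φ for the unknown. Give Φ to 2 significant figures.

Φ = 0.17

Photons absorbed by the actinometer: 9.08e-5 / 0.294 = 3.088e-4 mol.
Incident flux: 3.088e-4 / 0.930 = 3.320e-4 einstein.
Absorbed by unknown: 0.608 × 3.320e-4 = 2.019e-4 mol.
Φ(unknown) = 3.49e-5 / 2.019e-4 = 0.17.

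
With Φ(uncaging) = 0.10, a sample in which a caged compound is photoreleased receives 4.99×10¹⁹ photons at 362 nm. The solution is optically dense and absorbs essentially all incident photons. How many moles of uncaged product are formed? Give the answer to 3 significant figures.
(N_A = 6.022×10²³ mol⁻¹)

8.29×10⁻⁶ mol

Moles of photons: 4.99×10¹⁹ / 6.022×10²³ = 8.286×10⁻⁵ mol.
Product: Φ × n_abs = 0.10 × 8.286×10⁻⁵ = 8.286×10⁻⁶ mol.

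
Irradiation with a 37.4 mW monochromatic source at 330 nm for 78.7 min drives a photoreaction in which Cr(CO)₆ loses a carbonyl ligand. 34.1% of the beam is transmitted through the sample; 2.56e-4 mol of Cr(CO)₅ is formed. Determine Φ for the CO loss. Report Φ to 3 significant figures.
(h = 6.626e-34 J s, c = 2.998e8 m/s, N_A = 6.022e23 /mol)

Photon energy at 330 nm: hc/λ = (6.626e-34)(2.998e8)/(330e-9) = 6.020e-19 J.
Energy delivered: (37.4 mW)(4722 s) = 176.6 J.
Photons incident: 176.6 / 6.020e-19 = 2.934e20, i.e. 2.934e20/6.022e23 = 4.872e-4 mol.
Fraction absorbed: 1 − 34.1/100 = 0.6590.
Photons absorbed: 0.6590 × 4.872e-4 = 3.211e-4 mol.
Φ = 2.56e-4 mol / 3.211e-4 mol photons = 0.797.

Φ = 0.797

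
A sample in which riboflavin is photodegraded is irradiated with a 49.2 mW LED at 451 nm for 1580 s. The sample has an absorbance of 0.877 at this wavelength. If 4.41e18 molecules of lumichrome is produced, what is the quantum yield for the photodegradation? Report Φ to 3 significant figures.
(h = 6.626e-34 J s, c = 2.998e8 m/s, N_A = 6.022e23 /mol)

Product: 4.41e18 / 6.022e23 = 7.323e-6 mol.
Photon energy at 451 nm: hc/λ = (6.626e-34)(2.998e8)/(451e-9) = 4.405e-19 J.
Energy delivered: (49.2 mW)(1580 s) = 77.74 J.
Photons incident: 77.74 / 4.405e-19 = 1.765e20, i.e. 1.765e20/6.022e23 = 2.931e-4 mol.
Fraction absorbed: 1 − 10^(−0.877) = 0.8673.
Photons absorbed: 0.8673 × 2.931e-4 = 2.542e-4 mol.
Φ = 7.323e-6 mol / 2.542e-4 mol photons = 0.0288.

Φ = 0.0288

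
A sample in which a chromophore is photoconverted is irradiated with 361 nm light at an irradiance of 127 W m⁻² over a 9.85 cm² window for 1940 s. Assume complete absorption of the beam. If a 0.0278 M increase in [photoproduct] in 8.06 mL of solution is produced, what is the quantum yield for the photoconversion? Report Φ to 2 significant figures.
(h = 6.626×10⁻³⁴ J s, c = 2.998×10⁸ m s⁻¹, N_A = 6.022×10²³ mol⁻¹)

Φ = 0.31

Product: (0.0278 M)(0.00806 L) = 2.241×10⁻⁴ mol.
Photon energy at 361 nm: hc/λ = (6.626×10⁻³⁴)(2.998×10⁸)/(361×10⁻⁹) = 5.503×10⁻¹⁹ J.
Energy delivered: (127 W m⁻²)(9.85×10⁻⁴ m²)(1940 s) = 242.7 J.
Photons incident: 242.7 / 5.503×10⁻¹⁹ = 4.410×10²⁰, i.e. 4.410×10²⁰/6.022×10²³ = 7.323×10⁻⁴ mol.
Φ = 2.241×10⁻⁴ mol / 7.323×10⁻⁴ mol photons = 0.31.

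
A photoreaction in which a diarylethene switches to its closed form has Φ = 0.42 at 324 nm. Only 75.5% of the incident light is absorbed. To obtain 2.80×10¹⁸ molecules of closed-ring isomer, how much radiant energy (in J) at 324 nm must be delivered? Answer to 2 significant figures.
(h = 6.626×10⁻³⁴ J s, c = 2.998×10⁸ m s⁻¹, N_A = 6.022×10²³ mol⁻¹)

5.4 J

Product: 2.80×10¹⁸ / 6.022×10²³ = 4.650×10⁻⁶ mol.
Photons that must be absorbed: 4.650×10⁻⁶ / 0.42 = 1.107×10⁻⁵ mol.
Incident photons needed: 1.107×10⁻⁵ / 0.755 = 1.466×10⁻⁵ mol.
Photon energy: hc/λ = 6.131×10⁻¹⁹ J; per mole, 3.692×10⁵ J mol⁻¹.
Energy required: 1.466×10⁻⁵ × 3.692×10⁵ = 5.4 J.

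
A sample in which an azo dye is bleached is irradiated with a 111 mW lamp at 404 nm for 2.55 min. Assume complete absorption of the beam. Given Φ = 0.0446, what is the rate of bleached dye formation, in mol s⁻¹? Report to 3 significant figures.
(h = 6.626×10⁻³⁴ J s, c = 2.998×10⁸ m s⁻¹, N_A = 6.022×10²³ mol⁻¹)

1.67×10⁻⁸ mol s⁻¹

Photon energy at 404 nm: hc/λ = (6.626×10⁻³⁴)(2.998×10⁸)/(404×10⁻⁹) = 4.917×10⁻¹⁹ J.
Energy delivered: (111 mW)(153 s) = 16.98 J.
Photons incident: 16.98 / 4.917×10⁻¹⁹ = 3.453×10¹⁹, i.e. 3.453×10¹⁹/6.022×10²³ = 5.734×10⁻⁵ mol.
Product formed: 0.0446 × 5.734×10⁻⁵ = 2.557×10⁻⁶ mol.
Rate: 2.557×10⁻⁶ / 153 s = 1.67×10⁻⁸ mol s⁻¹.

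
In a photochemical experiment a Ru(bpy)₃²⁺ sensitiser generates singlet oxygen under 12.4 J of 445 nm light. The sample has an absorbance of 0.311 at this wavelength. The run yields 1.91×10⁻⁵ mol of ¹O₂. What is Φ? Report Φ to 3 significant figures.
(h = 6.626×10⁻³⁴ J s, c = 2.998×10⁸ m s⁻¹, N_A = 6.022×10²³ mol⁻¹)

Photon energy at 445 nm: hc/λ = (6.626×10⁻³⁴)(2.998×10⁸)/(445×10⁻⁹) = 4.464×10⁻¹⁹ J.
Photons incident: 12.4 / 4.464×10⁻¹⁹ = 2.778×10¹⁹, i.e. 2.778×10¹⁹/6.022×10²³ = 4.613×10⁻⁵ mol.
Fraction absorbed: 1 − 10^(−0.311) = 0.5113.
Photons absorbed: 0.5113 × 4.613×10⁻⁵ = 2.359×10⁻⁵ mol.
Φ = 1.91×10⁻⁵ mol / 2.359×10⁻⁵ mol photons = 0.810.

Φ = 0.810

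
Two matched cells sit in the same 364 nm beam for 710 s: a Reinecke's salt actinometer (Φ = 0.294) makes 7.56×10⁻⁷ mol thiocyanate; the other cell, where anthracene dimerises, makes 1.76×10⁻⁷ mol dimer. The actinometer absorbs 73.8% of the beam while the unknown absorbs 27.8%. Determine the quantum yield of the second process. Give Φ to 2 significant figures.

Photons absorbed by the actinometer: 7.56×10⁻⁷ / 0.294 = 2.571×10⁻⁶ mol.
Incident flux: 2.571×10⁻⁶ / 0.738 = 3.484×10⁻⁶ einstein.
Absorbed by unknown: 0.278 × 3.484×10⁻⁶ = 9.686×10⁻⁷ mol.
Φ(unknown) = 1.76×10⁻⁷ / 9.686×10⁻⁷ = 0.18.

Φ = 0.18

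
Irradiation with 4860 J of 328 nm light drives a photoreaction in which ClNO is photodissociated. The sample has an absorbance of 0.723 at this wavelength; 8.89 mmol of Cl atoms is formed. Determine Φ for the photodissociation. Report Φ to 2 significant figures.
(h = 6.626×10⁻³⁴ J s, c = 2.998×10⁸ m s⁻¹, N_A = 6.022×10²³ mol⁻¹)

Product: 8.89 mmol = 0.00889 mol.
Photon energy at 328 nm: hc/λ = (6.626×10⁻³⁴)(2.998×10⁸)/(328×10⁻⁹) = 6.056×10⁻¹⁹ J.
Photons incident: 4860 / 6.056×10⁻¹⁹ = 8.025×10²¹, i.e. 8.025×10²¹/6.022×10²³ = 0.01333 mol.
Fraction absorbed: 1 − 10^(−0.723) = 0.8108.
Photons absorbed: 0.8108 × 0.01333 = 0.01081 mol.
Φ = 0.00889 mol / 0.01081 mol photons = 0.82.

Φ = 0.82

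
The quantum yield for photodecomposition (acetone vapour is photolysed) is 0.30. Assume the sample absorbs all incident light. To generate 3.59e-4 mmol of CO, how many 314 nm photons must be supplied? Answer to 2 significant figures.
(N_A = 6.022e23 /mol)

7.2e17 photons

Product: 3.59e-4 mmol = 3.59e-7 mol.
Photons that must be absorbed: 3.59e-7 / 0.30 = 1.197e-6 mol.
Photon count: 1.197e-6 × 6.022e23 = 7.2e17.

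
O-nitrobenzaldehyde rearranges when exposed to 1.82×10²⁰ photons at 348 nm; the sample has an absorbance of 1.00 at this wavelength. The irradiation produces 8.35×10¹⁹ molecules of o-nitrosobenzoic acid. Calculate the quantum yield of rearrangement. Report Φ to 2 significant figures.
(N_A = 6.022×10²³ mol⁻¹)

Product: 8.35×10¹⁹ / 6.022×10²³ = 1.387×10⁻⁴ mol.
Moles of photons: 1.82×10²⁰ / 6.022×10²³ = 3.022×10⁻⁴ mol.
Fraction absorbed: 1 − 10^(−1.00) = 0.9000.
Photons absorbed: 0.9000 × 3.022×10⁻⁴ = 2.720×10⁻⁴ mol.
Φ = 1.387×10⁻⁴ mol / 2.720×10⁻⁴ mol photons = 0.51.

Φ = 0.51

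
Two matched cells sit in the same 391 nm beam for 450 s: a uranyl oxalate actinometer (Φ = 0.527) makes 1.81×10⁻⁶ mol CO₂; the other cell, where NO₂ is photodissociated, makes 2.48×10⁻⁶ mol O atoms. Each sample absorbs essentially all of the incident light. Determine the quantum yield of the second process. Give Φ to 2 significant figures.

Φ = 0.72

Photons absorbed by the actinometer: 1.81×10⁻⁶ / 0.527 = 3.435×10⁻⁶ mol.
Φ(unknown) = 2.48×10⁻⁶ / 3.435×10⁻⁶ = 0.72.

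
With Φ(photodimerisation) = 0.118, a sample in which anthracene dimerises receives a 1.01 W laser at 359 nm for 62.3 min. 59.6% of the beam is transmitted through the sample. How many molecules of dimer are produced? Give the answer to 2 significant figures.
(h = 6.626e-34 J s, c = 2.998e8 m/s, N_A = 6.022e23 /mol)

3.3e20 molecules

Photon energy at 359 nm: hc/λ = (6.626e-34)(2.998e8)/(359e-9) = 5.533e-19 J.
Energy delivered: (1.01 W)(3738 s) = 3775 J.
Photons incident: 3775 / 5.533e-19 = 6.823e21, i.e. 6.823e21/6.022e23 = 0.01133 mol.
Fraction absorbed: 1 − 59.6/100 = 0.4040.
Photons absorbed: 0.4040 × 0.01133 = 0.004577 mol.
Product: Φ × n_abs = 0.118 × 0.004577 = 5.401e-4 mol.
As a count: 5.401e-4 × 6.022e23 = 3.3e20.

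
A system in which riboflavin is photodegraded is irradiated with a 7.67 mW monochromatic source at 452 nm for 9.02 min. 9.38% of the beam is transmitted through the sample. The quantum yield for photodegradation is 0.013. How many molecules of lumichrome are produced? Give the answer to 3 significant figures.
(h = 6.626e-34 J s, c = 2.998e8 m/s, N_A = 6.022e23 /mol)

1.11e17 molecules

Photon energy at 452 nm: hc/λ = (6.626e-34)(2.998e8)/(452e-9) = 4.395e-19 J.
Energy delivered: (7.67 mW)(541.2 s) = 4.151 J.
Photons incident: 4.151 / 4.395e-19 = 9.445e18, i.e. 9.445e18/6.022e23 = 1.568e-5 mol.
Fraction absorbed: 1 − 9.38/100 = 0.9062.
Photons absorbed: 0.9062 × 1.568e-5 = 1.421e-5 mol.
Product: Φ × n_abs = 0.013 × 1.421e-5 = 1.847e-7 mol.
As a count: 1.847e-7 × 6.022e23 = 1.11e17.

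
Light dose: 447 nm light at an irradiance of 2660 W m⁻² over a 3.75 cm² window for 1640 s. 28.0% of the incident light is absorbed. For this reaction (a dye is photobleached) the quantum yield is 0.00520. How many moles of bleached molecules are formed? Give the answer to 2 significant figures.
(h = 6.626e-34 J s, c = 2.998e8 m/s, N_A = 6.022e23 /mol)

8.9e-6 mol

Photon energy at 447 nm: hc/λ = (6.626e-34)(2.998e8)/(447e-9) = 4.444e-19 J.
Energy delivered: (2660 W m⁻²)(3.75e-4 m²)(1640 s) = 1636 J.
Photons incident: 1636 / 4.444e-19 = 3.681e21, i.e. 3.681e21/6.022e23 = 0.006113 mol.
Photons absorbed: 0.280 × 0.006113 = 0.001712 mol.
Product: Φ × n_abs = 0.00520 × 0.001712 = 8.902e-6 mol.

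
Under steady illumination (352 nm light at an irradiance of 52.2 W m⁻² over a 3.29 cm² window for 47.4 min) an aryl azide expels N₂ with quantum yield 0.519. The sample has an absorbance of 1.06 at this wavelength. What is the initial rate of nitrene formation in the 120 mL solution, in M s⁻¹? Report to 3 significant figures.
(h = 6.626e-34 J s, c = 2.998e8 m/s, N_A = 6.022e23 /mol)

2.00e-7 M s⁻¹

Photon energy at 352 nm: hc/λ = (6.626e-34)(2.998e8)/(352e-9) = 5.643e-19 J.
Energy delivered: (52.2 W m⁻²)(3.29e-4 m²)(2844 s) = 48.84 J.
Photons incident: 48.84 / 5.643e-19 = 8.655e19, i.e. 8.655e19/6.022e23 = 1.437e-4 mol.
Fraction absorbed: 1 − 10^(−1.06) = 0.9129.
Photons absorbed: 0.9129 × 1.437e-4 = 1.312e-4 mol.
Product formed: 0.519 × 1.312e-4 = 6.809e-5 mol.
Rate: 6.809e-5 mol / (2844 s × 0.12 L) = 2.00e-7 M s⁻¹.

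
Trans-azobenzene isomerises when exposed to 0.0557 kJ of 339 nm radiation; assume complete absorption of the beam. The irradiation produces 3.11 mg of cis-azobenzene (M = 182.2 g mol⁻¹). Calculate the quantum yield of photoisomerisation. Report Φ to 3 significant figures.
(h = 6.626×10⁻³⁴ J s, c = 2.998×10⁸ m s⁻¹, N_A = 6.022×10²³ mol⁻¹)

Φ = 0.108

Product: 3.11 mg / 182.2 g mol⁻¹ = 1.707×10⁻⁵ mol.
Photon energy at 339 nm: hc/λ = (6.626×10⁻³⁴)(2.998×10⁸)/(339×10⁻⁹) = 5.860×10⁻¹⁹ J.
Incident energy: 0.0557 kJ = 55.7 J.
Photons incident: 55.7 / 5.860×10⁻¹⁹ = 9.505×10¹⁹, i.e. 9.505×10¹⁹/6.022×10²³ = 1.578×10⁻⁴ mol.
Φ = 1.707×10⁻⁵ mol / 1.578×10⁻⁴ mol photons = 0.108.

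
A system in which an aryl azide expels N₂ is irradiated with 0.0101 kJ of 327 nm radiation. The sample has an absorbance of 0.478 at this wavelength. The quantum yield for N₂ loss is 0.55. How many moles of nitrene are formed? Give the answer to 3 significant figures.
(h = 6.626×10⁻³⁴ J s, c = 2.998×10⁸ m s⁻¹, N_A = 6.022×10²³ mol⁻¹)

Photon energy at 327 nm: hc/λ = (6.626×10⁻³⁴)(2.998×10⁸)/(327×10⁻⁹) = 6.075×10⁻¹⁹ J.
Incident energy: 0.0101 kJ = 10.1 J.
Photons incident: 10.1 / 6.075×10⁻¹⁹ = 1.663×10¹⁹, i.e. 1.663×10¹⁹/6.022×10²³ = 2.762×10⁻⁵ mol.
Fraction absorbed: 1 − 10^(−0.478) = 0.6673.
Photons absorbed: 0.6673 × 2.762×10⁻⁵ = 1.843×10⁻⁵ mol.
Product: Φ × n_abs = 0.55 × 1.843×10⁻⁵ = 1.014×10⁻⁵ mol.

1.01×10⁻⁵ mol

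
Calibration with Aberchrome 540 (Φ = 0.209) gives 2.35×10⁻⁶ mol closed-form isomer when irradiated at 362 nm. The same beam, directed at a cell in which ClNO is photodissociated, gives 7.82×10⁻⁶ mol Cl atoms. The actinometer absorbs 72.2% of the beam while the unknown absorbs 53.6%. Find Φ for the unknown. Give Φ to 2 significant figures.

Photons absorbed by the actinometer: 2.35×10⁻⁶ / 0.209 = 1.124×10⁻⁵ mol.
Incident flux: 1.124×10⁻⁵ / 0.722 = 1.557×10⁻⁵ einstein.
Absorbed by unknown: 0.536 × 1.557×10⁻⁵ = 8.346×10⁻⁶ mol.
Φ(unknown) = 7.82×10⁻⁶ / 8.346×10⁻⁶ = 0.94.

Φ = 0.94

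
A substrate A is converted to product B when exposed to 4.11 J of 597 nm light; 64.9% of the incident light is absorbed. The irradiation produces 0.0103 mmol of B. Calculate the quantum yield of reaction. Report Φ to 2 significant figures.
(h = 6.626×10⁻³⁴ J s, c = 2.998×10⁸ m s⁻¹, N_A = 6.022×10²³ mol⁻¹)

Φ = 0.77

Product: 0.0103 mmol = 1.03×10⁻⁵ mol.
Photon energy at 597 nm: hc/λ = (6.626×10⁻³⁴)(2.998×10⁸)/(597×10⁻⁹) = 3.327×10⁻¹⁹ J.
Photons incident: 4.11 / 3.327×10⁻¹⁹ = 1.235×10¹⁹, i.e. 1.235×10¹⁹/6.022×10²³ = 2.051×10⁻⁵ mol.
Photons absorbed: 0.649 × 2.051×10⁻⁵ = 1.331×10⁻⁵ mol.
Φ = 1.03×10⁻⁵ mol / 1.331×10⁻⁵ mol photons = 0.77.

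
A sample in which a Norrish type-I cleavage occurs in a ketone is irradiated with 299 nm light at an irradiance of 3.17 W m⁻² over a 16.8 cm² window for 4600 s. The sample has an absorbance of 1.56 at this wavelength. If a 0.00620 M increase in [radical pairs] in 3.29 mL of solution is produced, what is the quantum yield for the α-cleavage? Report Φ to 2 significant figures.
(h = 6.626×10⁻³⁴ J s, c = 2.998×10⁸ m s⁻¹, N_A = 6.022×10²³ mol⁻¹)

Product: (0.00620 M)(0.00329 L) = 2.040×10⁻⁵ mol.
Photon energy at 299 nm: hc/λ = (6.626×10⁻³⁴)(2.998×10⁸)/(299×10⁻⁹) = 6.644×10⁻¹⁹ J.
Energy delivered: (3.17 W m⁻²)(16.8×10⁻⁴ m²)(4600 s) = 24.50 J.
Photons incident: 24.50 / 6.644×10⁻¹⁹ = 3.688×10¹⁹, i.e. 3.688×10¹⁹/6.022×10²³ = 6.124×10⁻⁵ mol.
Fraction absorbed: 1 − 10^(−1.56) = 0.9725.
Photons absorbed: 0.9725 × 6.124×10⁻⁵ = 5.956×10⁻⁵ mol.
Φ = 2.040×10⁻⁵ mol / 5.956×10⁻⁵ mol photons = 0.34.

Φ = 0.34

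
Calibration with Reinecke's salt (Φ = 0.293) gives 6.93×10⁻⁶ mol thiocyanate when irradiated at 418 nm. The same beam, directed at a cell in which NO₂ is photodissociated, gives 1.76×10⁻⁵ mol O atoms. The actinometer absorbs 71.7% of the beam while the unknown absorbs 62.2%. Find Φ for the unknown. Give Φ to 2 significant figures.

Φ = 0.86

Photons absorbed by the actinometer: 6.93×10⁻⁶ / 0.293 = 2.365×10⁻⁵ mol.
Incident flux: 2.365×10⁻⁵ / 0.717 = 3.298×10⁻⁵ einstein.
Absorbed by unknown: 0.622 × 3.298×10⁻⁵ = 2.051×10⁻⁵ mol.
Φ(unknown) = 1.76×10⁻⁵ / 2.051×10⁻⁵ = 0.86.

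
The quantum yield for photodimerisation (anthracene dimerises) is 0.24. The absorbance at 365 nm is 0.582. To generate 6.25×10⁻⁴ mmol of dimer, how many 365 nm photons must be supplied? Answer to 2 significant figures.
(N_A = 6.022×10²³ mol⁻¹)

Product: 6.25×10⁻⁴ mmol = 6.25×10⁻⁷ mol.
Photons that must be absorbed: 6.25×10⁻⁷ / 0.24 = 2.604×10⁻⁶ mol.
Fraction absorbed: 1 − 10^(−0.582) = 0.7382.
Incident photons needed: 2.604×10⁻⁶ / 0.7382 = 3.527×10⁻⁶ mol.
Photon count: 3.527×10⁻⁶ × 6.022×10²³ = 2.1×10¹⁸.

2.1×10¹⁸ photons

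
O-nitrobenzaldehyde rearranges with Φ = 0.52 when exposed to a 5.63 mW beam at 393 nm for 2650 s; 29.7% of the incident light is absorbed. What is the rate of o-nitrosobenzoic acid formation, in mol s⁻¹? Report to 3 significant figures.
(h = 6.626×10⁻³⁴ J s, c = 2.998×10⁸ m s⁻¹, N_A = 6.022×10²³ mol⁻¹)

Photon energy at 393 nm: hc/λ = (6.626×10⁻³⁴)(2.998×10⁸)/(393×10⁻⁹) = 5.055×10⁻¹⁹ J.
Energy delivered: (5.63 mW)(2650 s) = 14.92 J.
Photons incident: 14.92 / 5.055×10⁻¹⁹ = 2.952×10¹⁹, i.e. 2.952×10¹⁹/6.022×10²³ = 4.902×10⁻⁵ mol.
Photons absorbed: 0.297 × 4.902×10⁻⁵ = 1.456×10⁻⁵ mol.
Product formed: 0.52 × 1.456×10⁻⁵ = 7.571×10⁻⁶ mol.
Rate: 7.571×10⁻⁶ / 2650 s = 2.86×10⁻⁹ mol s⁻¹.

2.86×10⁻⁹ mol s⁻¹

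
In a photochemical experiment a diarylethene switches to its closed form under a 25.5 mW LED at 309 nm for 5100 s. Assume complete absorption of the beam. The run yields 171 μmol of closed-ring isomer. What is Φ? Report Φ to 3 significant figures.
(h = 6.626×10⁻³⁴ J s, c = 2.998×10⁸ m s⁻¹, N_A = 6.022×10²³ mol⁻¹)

Product: 171 μmol = 1.71×10⁻⁴ mol.
Photon energy at 309 nm: hc/λ = (6.626×10⁻³⁴)(2.998×10⁸)/(309×10⁻⁹) = 6.429×10⁻¹⁹ J.
Energy delivered: (25.5 mW)(5100 s) = 130.0 J.
Photons incident: 130.0 / 6.429×10⁻¹⁹ = 2.022×10²⁰, i.e. 2.022×10²⁰/6.022×10²³ = 3.358×10⁻⁴ mol.
Φ = 1.71×10⁻⁴ mol / 3.358×10⁻⁴ mol photons = 0.509.

Φ = 0.509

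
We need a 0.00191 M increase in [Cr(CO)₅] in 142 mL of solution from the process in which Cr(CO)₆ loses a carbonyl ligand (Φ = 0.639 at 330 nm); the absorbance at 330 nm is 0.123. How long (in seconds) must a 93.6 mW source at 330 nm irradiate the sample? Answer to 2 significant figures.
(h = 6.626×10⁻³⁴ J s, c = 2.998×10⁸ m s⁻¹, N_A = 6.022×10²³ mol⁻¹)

t ≈ 6700 s

Product: (0.00191 M)(0.142 L) = 2.712×10⁻⁴ mol.
Photons that must be absorbed: 2.712×10⁻⁴ / 0.639 = 4.244×10⁻⁴ mol.
Fraction absorbed: 1 − 10^(−0.123) = 0.2466.
Incident photons needed: 4.244×10⁻⁴ / 0.2466 = 0.001721 mol.
Photon energy: hc/λ = 6.020×10⁻¹⁹ J; per mole, 3.625×10⁵ J mol⁻¹.
Energy required: 0.001721 × 3.625×10⁵ = 623.9 J.
Time: 623.9 J / 0.0936 W = 6700 s.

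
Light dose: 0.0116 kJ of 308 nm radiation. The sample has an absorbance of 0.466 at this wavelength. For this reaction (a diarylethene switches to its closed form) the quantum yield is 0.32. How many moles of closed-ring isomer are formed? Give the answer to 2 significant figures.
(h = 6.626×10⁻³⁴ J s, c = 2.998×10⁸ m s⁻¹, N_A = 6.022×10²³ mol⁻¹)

6.3×10⁻⁶ mol

Photon energy at 308 nm: hc/λ = (6.626×10⁻³⁴)(2.998×10⁸)/(308×10⁻⁹) = 6.450×10⁻¹⁹ J.
Incident energy: 0.0116 kJ = 11.6 J.
Photons incident: 11.6 / 6.450×10⁻¹⁹ = 1.798×10¹⁹, i.e. 1.798×10¹⁹/6.022×10²³ = 2.986×10⁻⁵ mol.
Fraction absorbed: 1 − 10^(−0.466) = 0.6580.
Photons absorbed: 0.6580 × 2.986×10⁻⁵ = 1.965×10⁻⁵ mol.
Product: Φ × n_abs = 0.32 × 1.965×10⁻⁵ = 6.288×10⁻⁶ mol.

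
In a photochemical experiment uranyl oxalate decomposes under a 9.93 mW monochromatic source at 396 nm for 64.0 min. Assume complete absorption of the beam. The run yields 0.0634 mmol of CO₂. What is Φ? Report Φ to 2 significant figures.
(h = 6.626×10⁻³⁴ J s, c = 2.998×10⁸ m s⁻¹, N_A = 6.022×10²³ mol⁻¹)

Φ = 0.50

Product: 0.0634 mmol = 6.34×10⁻⁵ mol.
Photon energy at 396 nm: hc/λ = (6.626×10⁻³⁴)(2.998×10⁸)/(396×10⁻⁹) = 5.016×10⁻¹⁹ J.
Energy delivered: (9.93 mW)(3840 s) = 38.13 J.
Photons incident: 38.13 / 5.016×10⁻¹⁹ = 7.602×10¹⁹, i.e. 7.602×10¹⁹/6.022×10²³ = 1.262×10⁻⁴ mol.
Φ = 6.34×10⁻⁵ mol / 1.262×10⁻⁴ mol photons = 0.50.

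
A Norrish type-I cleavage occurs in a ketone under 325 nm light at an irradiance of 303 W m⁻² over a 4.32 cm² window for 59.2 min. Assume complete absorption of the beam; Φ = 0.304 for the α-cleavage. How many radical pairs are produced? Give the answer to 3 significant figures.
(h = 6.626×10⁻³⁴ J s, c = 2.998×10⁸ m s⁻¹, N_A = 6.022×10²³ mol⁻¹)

2.31×10²⁰ radical pairs

Photon energy at 325 nm: hc/λ = (6.626×10⁻³⁴)(2.998×10⁸)/(325×10⁻⁹) = 6.112×10⁻¹⁹ J.
Energy delivered: (303 W m⁻²)(4.32×10⁻⁴ m²)(3552 s) = 464.9 J.
Photons incident: 464.9 / 6.112×10⁻¹⁹ = 7.606×10²⁰, i.e. 7.606×10²⁰/6.022×10²³ = 0.001263 mol.
Product: Φ × n_abs = 0.304 × 0.001263 = 3.840×10⁻⁴ mol.
As a count: 3.840×10⁻⁴ × 6.022×10²³ = 2.31×10²⁰.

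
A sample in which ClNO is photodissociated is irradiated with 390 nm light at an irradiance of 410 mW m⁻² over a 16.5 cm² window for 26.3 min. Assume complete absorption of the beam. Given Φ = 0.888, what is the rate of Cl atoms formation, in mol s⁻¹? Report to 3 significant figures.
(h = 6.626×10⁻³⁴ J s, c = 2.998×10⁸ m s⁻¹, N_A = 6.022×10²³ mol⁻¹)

1.96×10⁻⁹ mol s⁻¹

Photon energy at 390 nm: hc/λ = (6.626×10⁻³⁴)(2.998×10⁸)/(390×10⁻⁹) = 5.094×10⁻¹⁹ J.
Energy delivered: (410 mW m⁻²)(16.5×10⁻⁴ m²)(1578 s) = 1.068 J.
Photons incident: 1.068 / 5.094×10⁻¹⁹ = 2.097×10¹⁸, i.e. 2.097×10¹⁸/6.022×10²³ = 3.482×10⁻⁶ mol.
Product formed: 0.888 × 3.482×10⁻⁶ = 3.092×10⁻⁶ mol.
Rate: 3.092×10⁻⁶ / 1578 s = 1.96×10⁻⁹ mol s⁻¹.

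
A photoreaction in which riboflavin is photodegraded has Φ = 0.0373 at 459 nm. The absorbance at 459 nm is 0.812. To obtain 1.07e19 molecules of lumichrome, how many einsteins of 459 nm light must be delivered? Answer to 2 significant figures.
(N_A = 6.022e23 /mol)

Product: 1.07e19 / 6.022e23 = 1.777e-5 mol.
Photons that must be absorbed: 1.777e-5 / 0.0373 = 4.764e-4 mol.
Fraction absorbed: 1 − 10^(−0.812) = 0.8458.
Incident photons needed: 4.764e-4 / 0.8458 = 5.633e-4 mol.

5.6e-4 einstein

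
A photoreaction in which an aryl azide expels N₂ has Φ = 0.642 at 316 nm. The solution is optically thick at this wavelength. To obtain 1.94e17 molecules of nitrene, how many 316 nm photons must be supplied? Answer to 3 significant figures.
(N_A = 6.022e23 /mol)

Product: 1.94e17 / 6.022e23 = 3.222e-7 mol.
Photons that must be absorbed: 3.222e-7 / 0.642 = 5.019e-7 mol.
Photon count: 5.019e-7 × 6.022e23 = 3.02e17.

3.02e17 photons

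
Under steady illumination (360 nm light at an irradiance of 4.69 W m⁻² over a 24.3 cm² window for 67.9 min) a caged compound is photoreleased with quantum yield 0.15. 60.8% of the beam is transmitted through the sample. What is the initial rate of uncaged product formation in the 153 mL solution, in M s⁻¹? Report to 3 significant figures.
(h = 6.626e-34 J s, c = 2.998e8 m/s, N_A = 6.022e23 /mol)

Photon energy at 360 nm: hc/λ = (6.626e-34)(2.998e8)/(360e-9) = 5.518e-19 J.
Energy delivered: (4.69 W m⁻²)(24.3e-4 m²)(4074 s) = 46.43 J.
Photons incident: 46.43 / 5.518e-19 = 8.414e19, i.e. 8.414e19/6.022e23 = 1.397e-4 mol.
Fraction absorbed: 1 − 60.8/100 = 0.3920.
Photons absorbed: 0.3920 × 1.397e-4 = 5.476e-5 mol.
Product formed: 0.15 × 5.476e-5 = 8.214e-6 mol.
Rate: 8.214e-6 mol / (4074 s × 0.153 L) = 1.32e-8 M s⁻¹.

1.32e-8 M s⁻¹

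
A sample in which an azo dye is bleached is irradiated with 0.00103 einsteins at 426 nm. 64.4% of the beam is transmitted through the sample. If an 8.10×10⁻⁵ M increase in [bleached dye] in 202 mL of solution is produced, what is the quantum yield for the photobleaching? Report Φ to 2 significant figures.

Φ = 0.045

Product: (8.10×10⁻⁵ M)(0.202 L) = 1.636×10⁻⁵ mol.
Fraction absorbed: 1 − 64.4/100 = 0.3560.
Photons absorbed: 0.3560 × 0.00103 = 3.667×10⁻⁴ mol.
Φ = 1.636×10⁻⁵ mol / 3.667×10⁻⁴ mol photons = 0.045.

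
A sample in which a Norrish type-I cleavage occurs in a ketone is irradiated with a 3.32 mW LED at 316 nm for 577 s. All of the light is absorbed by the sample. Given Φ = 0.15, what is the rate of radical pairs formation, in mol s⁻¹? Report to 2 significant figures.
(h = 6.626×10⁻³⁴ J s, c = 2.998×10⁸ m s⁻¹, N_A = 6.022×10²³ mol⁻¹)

1.3×10⁻⁹ mol s⁻¹

Photon energy at 316 nm: hc/λ = (6.626×10⁻³⁴)(2.998×10⁸)/(316×10⁻⁹) = 6.286×10⁻¹⁹ J.
Energy delivered: (3.32 mW)(577 s) = 1.916 J.
Photons incident: 1.916 / 6.286×10⁻¹⁹ = 3.048×10¹⁸, i.e. 3.048×10¹⁸/6.022×10²³ = 5.061×10⁻⁶ mol.
Product formed: 0.15 × 5.061×10⁻⁶ = 7.592×10⁻⁷ mol.
Rate: 7.592×10⁻⁷ / 577 s = 1.3×10⁻⁹ mol s⁻¹.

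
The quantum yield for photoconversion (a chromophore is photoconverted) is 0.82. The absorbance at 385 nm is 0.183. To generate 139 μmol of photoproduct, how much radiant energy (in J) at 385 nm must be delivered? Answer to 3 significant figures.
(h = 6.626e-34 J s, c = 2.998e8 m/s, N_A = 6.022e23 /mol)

Product: 139 μmol = 1.39e-4 mol.
Photons that must be absorbed: 1.39e-4 / 0.82 = 1.695e-4 mol.
Fraction absorbed: 1 − 10^(−0.183) = 0.3439.
Incident photons needed: 1.695e-4 / 0.3439 = 4.929e-4 mol.
Photon energy: hc/λ = 5.160e-19 J; per mole, 3.107e5 J mol⁻¹.
Energy required: 4.929e-4 × 3.107e5 = 153 J.

153 J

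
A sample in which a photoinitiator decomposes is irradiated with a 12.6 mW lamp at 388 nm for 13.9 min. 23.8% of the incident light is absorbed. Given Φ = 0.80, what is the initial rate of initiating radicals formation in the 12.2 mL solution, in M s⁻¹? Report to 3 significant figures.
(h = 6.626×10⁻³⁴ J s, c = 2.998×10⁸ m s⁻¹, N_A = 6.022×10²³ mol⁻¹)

Photon energy at 388 nm: hc/λ = (6.626×10⁻³⁴)(2.998×10⁸)/(388×10⁻⁹) = 5.120×10⁻¹⁹ J.
Energy delivered: (12.6 mW)(834 s) = 10.51 J.
Photons incident: 10.51 / 5.120×10⁻¹⁹ = 2.053×10¹⁹, i.e. 2.053×10¹⁹/6.022×10²³ = 3.409×10⁻⁵ mol.
Photons absorbed: 0.238 × 3.409×10⁻⁵ = 8.113×10⁻⁶ mol.
Product formed: 0.80 × 8.113×10⁻⁶ = 6.490×10⁻⁶ mol.
Rate: 6.490×10⁻⁶ mol / (834 s × 0.0122 L) = 6.38×10⁻⁷ M s⁻¹.

6.38×10⁻⁷ M s⁻¹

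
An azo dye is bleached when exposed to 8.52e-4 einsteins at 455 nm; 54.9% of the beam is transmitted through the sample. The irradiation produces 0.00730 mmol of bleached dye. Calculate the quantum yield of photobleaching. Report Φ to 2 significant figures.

Product: 0.00730 mmol = 7.30e-6 mol.
Fraction absorbed: 1 − 54.9/100 = 0.4510.
Photons absorbed: 0.4510 × 8.52e-4 = 3.843e-4 mol.
Φ = 7.30e-6 mol / 3.843e-4 mol photons = 0.019.

Φ = 0.019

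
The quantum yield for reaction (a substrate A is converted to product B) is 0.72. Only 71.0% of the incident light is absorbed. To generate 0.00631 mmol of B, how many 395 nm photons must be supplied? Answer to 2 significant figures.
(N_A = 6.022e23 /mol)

7.4e18 photons

Product: 0.00631 mmol = 6.31e-6 mol.
Photons that must be absorbed: 6.31e-6 / 0.72 = 8.764e-6 mol.
Incident photons needed: 8.764e-6 / 0.710 = 1.234e-5 mol.
Photon count: 1.234e-5 × 6.022e23 = 7.4e18.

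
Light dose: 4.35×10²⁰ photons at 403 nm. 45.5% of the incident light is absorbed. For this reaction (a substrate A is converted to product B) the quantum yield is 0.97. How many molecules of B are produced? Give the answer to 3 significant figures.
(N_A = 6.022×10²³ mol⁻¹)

1.92×10²⁰ molecules

Moles of photons: 4.35×10²⁰ / 6.022×10²³ = 7.224×10⁻⁴ mol.
Photons absorbed: 0.455 × 7.224×10⁻⁴ = 3.287×10⁻⁴ mol.
Product: Φ × n_abs = 0.97 × 3.287×10⁻⁴ = 3.188×10⁻⁴ mol.
As a count: 3.188×10⁻⁴ × 6.022×10²³ = 1.92×10²⁰.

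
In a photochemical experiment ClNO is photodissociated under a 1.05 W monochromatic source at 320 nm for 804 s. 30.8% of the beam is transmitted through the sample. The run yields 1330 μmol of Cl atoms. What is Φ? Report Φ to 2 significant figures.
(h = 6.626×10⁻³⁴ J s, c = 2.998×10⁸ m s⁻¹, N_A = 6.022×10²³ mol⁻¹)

Product: 1330 μmol = 0.00133 mol.
Photon energy at 320 nm: hc/λ = (6.626×10⁻³⁴)(2.998×10⁸)/(320×10⁻⁹) = 6.208×10⁻¹⁹ J.
Energy delivered: (1.05 W)(804 s) = 844.2 J.
Photons incident: 844.2 / 6.208×10⁻¹⁹ = 1.360×10²¹, i.e. 1.360×10²¹/6.022×10²³ = 0.002258 mol.
Fraction absorbed: 1 − 30.8/100 = 0.6920.
Photons absorbed: 0.6920 × 0.002258 = 0.001563 mol.
Φ = 0.00133 mol / 0.001563 mol photons = 0.85.

Φ = 0.85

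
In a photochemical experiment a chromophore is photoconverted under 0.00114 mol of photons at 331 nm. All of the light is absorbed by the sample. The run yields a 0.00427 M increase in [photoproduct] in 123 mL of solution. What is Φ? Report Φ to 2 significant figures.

Φ = 0.46

Product: (0.00427 M)(0.123 L) = 5.252×10⁻⁴ mol.
Φ = 5.252×10⁻⁴ mol / 0.00114 mol photons = 0.46.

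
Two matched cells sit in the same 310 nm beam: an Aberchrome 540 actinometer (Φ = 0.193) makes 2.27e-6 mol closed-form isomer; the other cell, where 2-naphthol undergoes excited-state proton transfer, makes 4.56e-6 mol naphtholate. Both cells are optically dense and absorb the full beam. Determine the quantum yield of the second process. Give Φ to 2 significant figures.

Φ = 0.39

Photons absorbed by the actinometer: 2.27e-6 / 0.193 = 1.176e-5 mol.
Φ(unknown) = 4.56e-6 / 1.176e-5 = 0.39.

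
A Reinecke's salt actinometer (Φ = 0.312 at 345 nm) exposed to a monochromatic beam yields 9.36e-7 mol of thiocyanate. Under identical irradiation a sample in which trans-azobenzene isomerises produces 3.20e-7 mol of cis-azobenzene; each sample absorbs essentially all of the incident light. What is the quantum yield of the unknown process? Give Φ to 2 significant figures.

Photons absorbed by the actinometer: 9.36e-7 / 0.312 = 3.000e-6 mol.
Φ(unknown) = 3.20e-7 / 3.000e-6 = 0.11.

Φ = 0.11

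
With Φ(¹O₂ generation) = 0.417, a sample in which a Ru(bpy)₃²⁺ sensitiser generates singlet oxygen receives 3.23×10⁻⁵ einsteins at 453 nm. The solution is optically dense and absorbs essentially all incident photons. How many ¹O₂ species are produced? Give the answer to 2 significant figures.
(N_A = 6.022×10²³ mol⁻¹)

8.1×10¹⁸ species

Product: Φ × n_abs = 0.417 × 3.23×10⁻⁵ = 1.347×10⁻⁵ mol.
As a count: 1.347×10⁻⁵ × 6.022×10²³ = 8.1×10¹⁸.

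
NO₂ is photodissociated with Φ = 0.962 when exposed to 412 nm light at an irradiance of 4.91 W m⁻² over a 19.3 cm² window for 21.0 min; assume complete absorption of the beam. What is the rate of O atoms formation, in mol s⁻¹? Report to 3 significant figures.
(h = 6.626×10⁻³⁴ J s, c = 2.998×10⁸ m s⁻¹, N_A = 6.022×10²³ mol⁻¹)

Photon energy at 412 nm: hc/λ = (6.626×10⁻³⁴)(2.998×10⁸)/(412×10⁻⁹) = 4.822×10⁻¹⁹ J.
Energy delivered: (4.91 W m⁻²)(19.3×10⁻⁴ m²)(1260 s) = 11.94 J.
Photons incident: 11.94 / 4.822×10⁻¹⁹ = 2.476×10¹⁹, i.e. 2.476×10¹⁹/6.022×10²³ = 4.112×10⁻⁵ mol.
Product formed: 0.962 × 4.112×10⁻⁵ = 3.956×10⁻⁵ mol.
Rate: 3.956×10⁻⁵ / 1260 s = 3.14×10⁻⁸ mol s⁻¹.

3.14×10⁻⁸ mol s⁻¹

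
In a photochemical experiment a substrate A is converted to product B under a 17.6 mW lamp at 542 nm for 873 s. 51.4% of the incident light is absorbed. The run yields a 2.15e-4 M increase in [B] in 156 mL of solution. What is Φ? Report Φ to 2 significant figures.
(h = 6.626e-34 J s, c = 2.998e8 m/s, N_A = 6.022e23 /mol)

Product: (2.15e-4 M)(0.156 L) = 3.354e-5 mol.
Photon energy at 542 nm: hc/λ = (6.626e-34)(2.998e8)/(542e-9) = 3.665e-19 J.
Energy delivered: (17.6 mW)(873 s) = 15.36 J.
Photons incident: 15.36 / 3.665e-19 = 4.191e19, i.e. 4.191e19/6.022e23 = 6.959e-5 mol.
Photons absorbed: 0.514 × 6.959e-5 = 3.577e-5 mol.
Φ = 3.354e-5 mol / 3.577e-5 mol photons = 0.94.

Φ = 0.94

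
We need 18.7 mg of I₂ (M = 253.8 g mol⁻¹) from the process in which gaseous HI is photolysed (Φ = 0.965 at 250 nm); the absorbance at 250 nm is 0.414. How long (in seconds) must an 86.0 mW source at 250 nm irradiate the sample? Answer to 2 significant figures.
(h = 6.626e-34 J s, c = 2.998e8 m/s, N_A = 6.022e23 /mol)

t ≈ 690 s

Product: 18.7 mg / 253.8 g mol⁻¹ = 7.368e-5 mol.
Photons that must be absorbed: 7.368e-5 / 0.965 = 7.635e-5 mol.
Fraction absorbed: 1 − 10^(−0.414) = 0.6145.
Incident photons needed: 7.635e-5 / 0.6145 = 1.242e-4 mol.
Photon energy: hc/λ = 7.946e-19 J; per mole, 4.785e5 J mol⁻¹.
Energy required: 1.242e-4 × 4.785e5 = 59.43 J.
Time: 59.43 J / 0.086 W = 690 s.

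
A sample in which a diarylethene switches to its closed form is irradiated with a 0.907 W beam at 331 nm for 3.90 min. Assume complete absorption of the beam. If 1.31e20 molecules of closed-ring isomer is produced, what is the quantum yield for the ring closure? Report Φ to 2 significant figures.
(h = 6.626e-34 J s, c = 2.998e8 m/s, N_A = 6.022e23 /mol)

Φ = 0.37

Product: 1.31e20 / 6.022e23 = 2.175e-4 mol.
Photon energy at 331 nm: hc/λ = (6.626e-34)(2.998e8)/(331e-9) = 6.001e-19 J.
Energy delivered: (0.907 W)(234 s) = 212.2 J.
Photons incident: 212.2 / 6.001e-19 = 3.536e20, i.e. 3.536e20/6.022e23 = 5.872e-4 mol.
Φ = 2.175e-4 mol / 5.872e-4 mol photons = 0.37.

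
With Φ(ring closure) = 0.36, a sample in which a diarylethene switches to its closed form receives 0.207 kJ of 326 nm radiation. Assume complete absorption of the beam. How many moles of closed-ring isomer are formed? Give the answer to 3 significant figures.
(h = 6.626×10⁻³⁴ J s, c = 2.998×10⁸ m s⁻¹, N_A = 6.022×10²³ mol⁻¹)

Photon energy at 326 nm: hc/λ = (6.626×10⁻³⁴)(2.998×10⁸)/(326×10⁻⁹) = 6.093×10⁻¹⁹ J.
Incident energy: 0.207 kJ = 207 J.
Photons incident: 207 / 6.093×10⁻¹⁹ = 3.397×10²⁰, i.e. 3.397×10²⁰/6.022×10²³ = 5.641×10⁻⁴ mol.
Product: Φ × n_abs = 0.36 × 5.641×10⁻⁴ = 2.031×10⁻⁴ mol.

2.03×10⁻⁴ mol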